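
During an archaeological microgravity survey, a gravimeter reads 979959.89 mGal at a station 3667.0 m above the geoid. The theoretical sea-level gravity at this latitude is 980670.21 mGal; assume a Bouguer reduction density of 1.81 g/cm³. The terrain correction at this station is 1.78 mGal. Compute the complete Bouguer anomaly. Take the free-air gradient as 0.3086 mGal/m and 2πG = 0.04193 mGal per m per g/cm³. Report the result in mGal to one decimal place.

144.8

Free-air correction = 0.3086 × 3667.0 = 1131.64 mGal
Free-air anomaly = 979959.89 − 980670.21 + (1131.64) = 421.32 mGal
Bouguer slab correction = 0.04193 × 1.81 × 3667.0 = 278.30 mGal
Simple Bouguer anomaly = 421.32 − (278.30) = 143.02 mGal
Complete Bouguer anomaly = 143.02 + 1.78 = 144.80 mGal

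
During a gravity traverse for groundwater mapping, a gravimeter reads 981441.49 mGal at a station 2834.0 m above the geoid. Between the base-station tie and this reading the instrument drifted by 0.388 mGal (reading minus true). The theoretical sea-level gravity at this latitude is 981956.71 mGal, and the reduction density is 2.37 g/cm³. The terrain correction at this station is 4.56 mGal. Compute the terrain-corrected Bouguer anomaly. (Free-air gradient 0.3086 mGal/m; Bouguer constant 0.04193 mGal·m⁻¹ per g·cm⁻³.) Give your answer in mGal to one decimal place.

81.9

Drift-corrected reading = 981441.49 − (0.388) = 981441.102 mGal
Free-air correction = 0.3086 × 2834.0 = 874.57 mGal
Free-air anomaly = 981441.102 − 981956.71 + (874.57) = 358.962 mGal
Bouguer slab correction = 0.04193 × 2.37 × 2834.0 = 281.63 mGal
Simple Bouguer anomaly = 358.962 − (281.63) = 77.332 mGal
Complete Bouguer anomaly = 77.332 + 4.56 = 81.892 mGal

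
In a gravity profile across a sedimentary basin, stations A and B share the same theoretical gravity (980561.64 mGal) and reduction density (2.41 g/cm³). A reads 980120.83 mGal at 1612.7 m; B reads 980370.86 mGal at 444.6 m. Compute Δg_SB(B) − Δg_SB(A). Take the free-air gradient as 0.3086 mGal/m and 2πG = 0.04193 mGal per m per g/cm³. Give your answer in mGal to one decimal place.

7.6

Δg_SB(A) = 980120.83 − 980561.64 + 0.3086×1612.7 − 0.04193×2.41×1612.7 = -106.10 mGal
Δg_SB(B) = 980370.86 − 980561.64 + 0.3086×444.6 − 0.04193×2.41×444.6 = -98.50 mGal
Difference = -98.50 − (-106.10) = 7.60 mGal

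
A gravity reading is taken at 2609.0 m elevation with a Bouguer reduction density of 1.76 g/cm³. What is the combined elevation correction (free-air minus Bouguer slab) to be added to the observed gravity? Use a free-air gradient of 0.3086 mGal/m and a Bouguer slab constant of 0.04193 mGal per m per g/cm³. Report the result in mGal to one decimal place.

Combined gradient = 0.3086 − 0.04193 × 1.76 = 0.2348032 mGal/m
Combined elevation correction = 0.2348032 × 2609.0 = 612.6 mGal

612.6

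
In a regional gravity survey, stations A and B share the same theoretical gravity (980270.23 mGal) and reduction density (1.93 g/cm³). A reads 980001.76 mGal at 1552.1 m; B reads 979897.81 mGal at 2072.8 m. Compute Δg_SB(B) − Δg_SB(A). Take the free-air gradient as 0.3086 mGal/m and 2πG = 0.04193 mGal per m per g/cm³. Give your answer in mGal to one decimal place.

Δg_SB(A) = 980001.76 − 980270.23 + 0.3086×1552.1 − 0.04193×1.93×1552.1 = 84.90 mGal
Δg_SB(B) = 979897.81 − 980270.23 + 0.3086×2072.8 − 0.04193×1.93×2072.8 = 99.50 mGal
Difference = 99.50 − (84.90) = 14.60 mGal

14.6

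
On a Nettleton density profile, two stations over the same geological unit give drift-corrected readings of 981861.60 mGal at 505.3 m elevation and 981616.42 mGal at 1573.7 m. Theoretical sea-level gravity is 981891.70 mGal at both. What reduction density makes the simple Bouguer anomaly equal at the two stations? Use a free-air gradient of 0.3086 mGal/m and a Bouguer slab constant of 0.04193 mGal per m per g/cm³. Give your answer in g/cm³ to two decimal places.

1.89

Δg_obs = 981616.42 − 981861.60 = -245.18 mGal over Δh = 1573.7 − 505.3 = 1068.4 m
Equal Bouguer anomalies ⇒ Δg_obs + (0.3086 − 0.04193ρ)·Δh = 0
0.3086 − 0.04193ρ = −Δg_obs/Δh = 0.22948
ρ = (0.3086 − 0.22948) / 0.04193 = 1.89 g/cm³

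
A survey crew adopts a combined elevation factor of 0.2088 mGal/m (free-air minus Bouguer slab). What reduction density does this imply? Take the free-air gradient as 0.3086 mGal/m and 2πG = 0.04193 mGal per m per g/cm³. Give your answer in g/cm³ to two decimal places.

2.38

0.2088 = 0.3086 − 0.04193 × ρ
ρ = (0.3086 − 0.2088) / 0.04193 = 2.38 g/cm³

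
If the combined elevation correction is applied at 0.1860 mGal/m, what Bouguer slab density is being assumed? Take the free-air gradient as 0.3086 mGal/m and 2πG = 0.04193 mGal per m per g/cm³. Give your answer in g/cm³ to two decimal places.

0.1860 = 0.3086 − 0.04193 × ρ
ρ = (0.3086 − 0.1860) / 0.04193 = 2.92 g/cm³

2.92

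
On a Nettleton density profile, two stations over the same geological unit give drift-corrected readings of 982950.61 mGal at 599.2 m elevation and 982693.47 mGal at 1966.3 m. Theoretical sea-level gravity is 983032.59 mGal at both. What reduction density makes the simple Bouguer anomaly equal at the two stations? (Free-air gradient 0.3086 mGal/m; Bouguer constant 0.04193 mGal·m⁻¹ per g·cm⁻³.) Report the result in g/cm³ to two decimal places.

Δg_obs = 982693.47 − 982950.61 = -257.14 mGal over Δh = 1966.3 − 599.2 = 1367.1 m
Equal Bouguer anomalies ⇒ Δg_obs + (0.3086 − 0.04193ρ)·Δh = 0
0.3086 − 0.04193ρ = −Δg_obs/Δh = 0.18809
ρ = (0.3086 − 0.18809) / 0.04193 = 2.87 g/cm³

2.87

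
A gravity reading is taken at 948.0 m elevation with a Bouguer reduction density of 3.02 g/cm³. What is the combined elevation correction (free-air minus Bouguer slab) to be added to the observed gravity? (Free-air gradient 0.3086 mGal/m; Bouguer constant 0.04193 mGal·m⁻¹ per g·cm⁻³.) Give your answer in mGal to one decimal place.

Combined gradient = 0.3086 − 0.04193 × 3.02 = 0.1819714 mGal/m
Combined elevation correction = 0.1819714 × 948.0 = 172.5 mGal

172.5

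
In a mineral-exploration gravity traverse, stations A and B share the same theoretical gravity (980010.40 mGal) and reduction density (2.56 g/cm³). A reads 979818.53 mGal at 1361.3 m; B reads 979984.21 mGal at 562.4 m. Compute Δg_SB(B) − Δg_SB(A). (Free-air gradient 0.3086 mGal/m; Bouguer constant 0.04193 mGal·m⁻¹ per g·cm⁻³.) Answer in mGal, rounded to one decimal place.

Δg_SB(A) = 979818.53 − 980010.40 + 0.3086×1361.3 − 0.04193×2.56×1361.3 = 82.10 mGal
Δg_SB(B) = 979984.21 − 980010.40 + 0.3086×562.4 − 0.04193×2.56×562.4 = 87.00 mGal
Difference = 87.00 − (82.10) = 4.90 mGal

4.9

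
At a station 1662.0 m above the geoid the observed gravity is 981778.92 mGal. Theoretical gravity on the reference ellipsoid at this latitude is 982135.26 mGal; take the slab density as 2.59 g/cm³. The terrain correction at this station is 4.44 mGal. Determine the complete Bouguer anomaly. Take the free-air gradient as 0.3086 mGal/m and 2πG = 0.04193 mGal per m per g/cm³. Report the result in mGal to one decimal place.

Free-air correction = 0.3086 × 1662.0 = 512.89 mGal
Free-air anomaly = 981778.92 − 982135.26 + (512.89) = 156.55 mGal
Bouguer slab correction = 0.04193 × 2.59 × 1662.0 = 180.49 mGal
Simple Bouguer anomaly = 156.55 − (180.49) = -23.94 mGal
Complete Bouguer anomaly = -23.94 + 4.44 = -19.50 mGal

-19.5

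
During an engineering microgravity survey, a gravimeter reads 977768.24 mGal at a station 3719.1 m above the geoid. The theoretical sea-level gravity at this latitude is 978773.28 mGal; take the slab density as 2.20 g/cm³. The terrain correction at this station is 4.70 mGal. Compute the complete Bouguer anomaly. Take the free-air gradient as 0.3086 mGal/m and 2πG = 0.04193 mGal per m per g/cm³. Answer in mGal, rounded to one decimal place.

Free-air correction = 0.3086 × 3719.1 = 1147.71 mGal
Free-air anomaly = 977768.24 − 978773.28 + (1147.71) = 142.67 mGal
Bouguer slab correction = 0.04193 × 2.20 × 3719.1 = 343.07 mGal
Simple Bouguer anomaly = 142.67 − (343.07) = -200.40 mGal
Complete Bouguer anomaly = -200.40 + 4.70 = -195.70 mGal

-195.7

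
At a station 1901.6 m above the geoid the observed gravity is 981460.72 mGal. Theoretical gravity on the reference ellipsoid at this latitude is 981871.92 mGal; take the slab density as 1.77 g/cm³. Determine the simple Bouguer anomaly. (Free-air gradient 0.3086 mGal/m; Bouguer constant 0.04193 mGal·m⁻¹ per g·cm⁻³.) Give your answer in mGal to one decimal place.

34.5

Free-air correction = 0.3086 × 1901.6 = 586.83 mGal
Free-air anomaly = 981460.72 − 981871.92 + (586.83) = 175.63 mGal
Bouguer slab correction = 0.04193 × 1.77 × 1901.6 = 141.13 mGal
Simple Bouguer anomaly = 175.63 − (141.13) = 34.50 mGal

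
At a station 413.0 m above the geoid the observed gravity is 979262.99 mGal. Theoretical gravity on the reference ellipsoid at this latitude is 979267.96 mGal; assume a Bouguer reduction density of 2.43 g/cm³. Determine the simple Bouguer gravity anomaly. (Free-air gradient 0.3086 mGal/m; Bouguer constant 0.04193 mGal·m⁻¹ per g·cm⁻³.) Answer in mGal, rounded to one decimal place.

80.4

Free-air correction = 0.3086 × 413.0 = 127.45 mGal
Free-air anomaly = 979262.99 − 979267.96 + (127.45) = 122.48 mGal
Bouguer slab correction = 0.04193 × 2.43 × 413.0 = 42.08 mGal
Simple Bouguer anomaly = 122.48 − (42.08) = 80.40 mGal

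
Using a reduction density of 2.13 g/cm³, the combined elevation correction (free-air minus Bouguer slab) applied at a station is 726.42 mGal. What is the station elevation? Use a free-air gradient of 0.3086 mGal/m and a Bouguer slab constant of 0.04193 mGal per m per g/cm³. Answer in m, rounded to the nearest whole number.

3313

Combined gradient = 0.3086 − 0.04193 × 2.13 = 0.2192891 mGal/m
h = 726.42 / 0.2192891 = 3312.61 m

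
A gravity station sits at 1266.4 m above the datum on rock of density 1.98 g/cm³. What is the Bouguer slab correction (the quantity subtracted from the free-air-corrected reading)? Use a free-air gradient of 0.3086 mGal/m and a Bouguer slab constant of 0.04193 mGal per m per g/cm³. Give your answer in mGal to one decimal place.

Bouguer slab correction = 0.04193 × 1.98 × 1266.4 = 105.1 mGal

105.1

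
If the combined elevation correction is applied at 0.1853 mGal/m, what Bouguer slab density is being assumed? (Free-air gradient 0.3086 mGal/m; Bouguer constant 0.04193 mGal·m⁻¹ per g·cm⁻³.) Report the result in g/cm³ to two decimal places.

0.1853 = 0.3086 − 0.04193 × ρ
ρ = (0.3086 − 0.1853) / 0.04193 = 2.94 g/cm³

2.94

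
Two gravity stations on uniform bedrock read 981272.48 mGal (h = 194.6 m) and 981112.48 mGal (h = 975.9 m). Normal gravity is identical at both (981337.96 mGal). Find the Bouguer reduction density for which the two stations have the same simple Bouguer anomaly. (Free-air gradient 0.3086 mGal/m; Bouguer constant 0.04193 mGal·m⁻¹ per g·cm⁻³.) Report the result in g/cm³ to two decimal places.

Δg_obs = 981112.48 − 981272.48 = -160.00 mGal over Δh = 975.9 − 194.6 = 781.3 m
Equal Bouguer anomalies ⇒ Δg_obs + (0.3086 − 0.04193ρ)·Δh = 0
0.3086 − 0.04193ρ = −Δg_obs/Δh = 0.20479
ρ = (0.3086 − 0.20479) / 0.04193 = 2.48 g/cm³

2.48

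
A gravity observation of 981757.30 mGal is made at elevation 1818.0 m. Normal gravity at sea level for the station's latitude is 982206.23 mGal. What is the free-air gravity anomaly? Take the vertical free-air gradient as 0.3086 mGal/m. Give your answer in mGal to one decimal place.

Free-air correction = 0.3086 × 1818.0 = 561.03 mGal
Free-air anomaly = 981757.30 − 982206.23 + (561.03) = 112.10 mGal

112.1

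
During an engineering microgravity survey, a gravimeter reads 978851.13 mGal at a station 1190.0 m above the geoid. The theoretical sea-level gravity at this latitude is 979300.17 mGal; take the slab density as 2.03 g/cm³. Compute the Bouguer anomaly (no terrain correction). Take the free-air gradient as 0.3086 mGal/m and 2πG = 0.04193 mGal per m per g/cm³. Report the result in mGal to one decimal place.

-183.1

Free-air correction = 0.3086 × 1190.0 = 367.23 mGal
Free-air anomaly = 978851.13 − 979300.17 + (367.23) = -81.81 mGal
Bouguer slab correction = 0.04193 × 2.03 × 1190.0 = 101.29 mGal
Simple Bouguer anomaly = -81.81 − (101.29) = -183.10 mGal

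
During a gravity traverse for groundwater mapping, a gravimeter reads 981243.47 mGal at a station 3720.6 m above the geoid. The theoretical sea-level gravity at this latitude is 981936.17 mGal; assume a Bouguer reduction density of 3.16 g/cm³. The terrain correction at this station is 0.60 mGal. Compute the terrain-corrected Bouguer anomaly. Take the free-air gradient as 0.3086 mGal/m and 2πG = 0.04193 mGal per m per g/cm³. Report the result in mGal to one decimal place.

Free-air correction = 0.3086 × 3720.6 = 1148.18 mGal
Free-air anomaly = 981243.47 − 981936.17 + (1148.18) = 455.48 mGal
Bouguer slab correction = 0.04193 × 3.16 × 3720.6 = 492.98 mGal
Simple Bouguer anomaly = 455.48 − (492.98) = -37.50 mGal
Complete Bouguer anomaly = -37.50 + 0.60 = -36.90 mGal

-36.9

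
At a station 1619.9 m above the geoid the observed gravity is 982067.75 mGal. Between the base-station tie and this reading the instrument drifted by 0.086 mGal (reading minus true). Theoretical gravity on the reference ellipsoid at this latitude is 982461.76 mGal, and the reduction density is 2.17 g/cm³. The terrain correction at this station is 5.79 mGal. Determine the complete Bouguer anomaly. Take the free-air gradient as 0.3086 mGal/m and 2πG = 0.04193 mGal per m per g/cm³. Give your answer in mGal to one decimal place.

-35.8

Drift-corrected reading = 982067.75 − (0.086) = 982067.664 mGal
Free-air correction = 0.3086 × 1619.9 = 499.90 mGal
Free-air anomaly = 982067.664 − 982461.76 + (499.90) = 105.804 mGal
Bouguer slab correction = 0.04193 × 2.17 × 1619.9 = 147.39 mGal
Simple Bouguer anomaly = 105.804 − (147.39) = -41.586 mGal
Complete Bouguer anomaly = -41.586 + 5.79 = -35.796 mGal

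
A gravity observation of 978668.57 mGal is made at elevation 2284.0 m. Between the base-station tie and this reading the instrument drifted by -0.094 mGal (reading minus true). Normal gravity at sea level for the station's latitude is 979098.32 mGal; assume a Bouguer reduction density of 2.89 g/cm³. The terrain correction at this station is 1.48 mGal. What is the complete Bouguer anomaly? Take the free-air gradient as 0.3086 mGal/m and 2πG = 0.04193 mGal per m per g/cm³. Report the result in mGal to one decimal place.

Drift-corrected reading = 978668.57 − (-0.094) = 978668.664 mGal
Free-air correction = 0.3086 × 2284.0 = 704.84 mGal
Free-air anomaly = 978668.664 − 979098.32 + (704.84) = 275.184 mGal
Bouguer slab correction = 0.04193 × 2.89 × 2284.0 = 276.77 mGal
Simple Bouguer anomaly = 275.184 − (276.77) = -1.586 mGal
Complete Bouguer anomaly = -1.586 + 1.48 = -0.106 mGal

-0.1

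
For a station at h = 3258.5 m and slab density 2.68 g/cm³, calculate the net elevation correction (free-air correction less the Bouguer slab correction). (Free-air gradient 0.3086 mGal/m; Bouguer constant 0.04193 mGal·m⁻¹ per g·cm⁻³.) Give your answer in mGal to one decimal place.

Combined gradient = 0.3086 − 0.04193 × 2.68 = 0.1962276 mGal/m
Combined elevation correction = 0.1962276 × 3258.5 = 639.4 mGal

639.4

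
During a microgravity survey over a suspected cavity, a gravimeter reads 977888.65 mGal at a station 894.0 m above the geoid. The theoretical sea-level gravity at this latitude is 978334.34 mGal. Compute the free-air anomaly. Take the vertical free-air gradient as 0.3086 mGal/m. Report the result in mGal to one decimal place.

-169.8

Free-air correction = 0.3086 × 894.0 = 275.89 mGal
Free-air anomaly = 977888.65 − 978334.34 + (275.89) = -169.80 mGal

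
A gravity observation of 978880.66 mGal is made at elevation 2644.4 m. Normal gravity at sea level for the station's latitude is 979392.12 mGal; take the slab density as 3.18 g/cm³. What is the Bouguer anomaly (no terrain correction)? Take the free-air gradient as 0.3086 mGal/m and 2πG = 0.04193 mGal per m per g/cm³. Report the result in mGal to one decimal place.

-48.0

Free-air correction = 0.3086 × 2644.4 = 816.06 mGal
Free-air anomaly = 978880.66 − 979392.12 + (816.06) = 304.60 mGal
Bouguer slab correction = 0.04193 × 3.18 × 2644.4 = 352.60 mGal
Simple Bouguer anomaly = 304.60 − (352.60) = -48.00 mGal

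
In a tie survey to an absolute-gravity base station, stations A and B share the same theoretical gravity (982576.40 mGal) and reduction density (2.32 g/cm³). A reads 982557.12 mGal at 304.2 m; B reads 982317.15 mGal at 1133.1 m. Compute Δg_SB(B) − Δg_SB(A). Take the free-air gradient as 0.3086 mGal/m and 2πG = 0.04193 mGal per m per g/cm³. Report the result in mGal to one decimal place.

-64.8

Δg_SB(A) = 982557.12 − 982576.40 + 0.3086×304.2 − 0.04193×2.32×304.2 = 45.00 mGal
Δg_SB(B) = 982317.15 − 982576.40 + 0.3086×1133.1 − 0.04193×2.32×1133.1 = -19.80 mGal
Difference = -19.80 − (45.00) = -64.80 mGal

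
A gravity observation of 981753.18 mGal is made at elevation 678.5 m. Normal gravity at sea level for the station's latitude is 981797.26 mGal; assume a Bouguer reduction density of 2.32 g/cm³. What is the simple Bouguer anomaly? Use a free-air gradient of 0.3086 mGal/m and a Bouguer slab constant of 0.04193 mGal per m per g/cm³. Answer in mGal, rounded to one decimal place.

99.3

Free-air correction = 0.3086 × 678.5 = 209.39 mGal
Free-air anomaly = 981753.18 − 981797.26 + (209.39) = 165.31 mGal
Bouguer slab correction = 0.04193 × 2.32 × 678.5 = 66.00 mGal
Simple Bouguer anomaly = 165.31 − (66.00) = 99.31 mGal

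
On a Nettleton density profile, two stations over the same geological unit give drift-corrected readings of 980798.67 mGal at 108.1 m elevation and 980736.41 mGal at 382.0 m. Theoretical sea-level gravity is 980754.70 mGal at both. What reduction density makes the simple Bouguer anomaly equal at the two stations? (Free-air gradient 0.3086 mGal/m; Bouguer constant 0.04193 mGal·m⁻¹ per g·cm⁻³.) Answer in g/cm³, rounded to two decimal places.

1.94

Δg_obs = 980736.41 − 980798.67 = -62.26 mGal over Δh = 382.0 − 108.1 = 273.9 m
Equal Bouguer anomalies ⇒ Δg_obs + (0.3086 − 0.04193ρ)·Δh = 0
0.3086 − 0.04193ρ = −Δg_obs/Δh = 0.22731
ρ = (0.3086 − 0.22731) / 0.04193 = 1.94 g/cm³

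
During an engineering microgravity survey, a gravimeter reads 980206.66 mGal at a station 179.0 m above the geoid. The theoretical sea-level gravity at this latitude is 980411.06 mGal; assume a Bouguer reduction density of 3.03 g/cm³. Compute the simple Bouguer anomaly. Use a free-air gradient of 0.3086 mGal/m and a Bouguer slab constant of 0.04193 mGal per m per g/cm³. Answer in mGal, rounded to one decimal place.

-171.9

Free-air correction = 0.3086 × 179.0 = 55.24 mGal
Free-air anomaly = 980206.66 − 980411.06 + (55.24) = -149.16 mGal
Bouguer slab correction = 0.04193 × 3.03 × 179.0 = 22.74 mGal
Simple Bouguer anomaly = -149.16 − (22.74) = -171.90 mGal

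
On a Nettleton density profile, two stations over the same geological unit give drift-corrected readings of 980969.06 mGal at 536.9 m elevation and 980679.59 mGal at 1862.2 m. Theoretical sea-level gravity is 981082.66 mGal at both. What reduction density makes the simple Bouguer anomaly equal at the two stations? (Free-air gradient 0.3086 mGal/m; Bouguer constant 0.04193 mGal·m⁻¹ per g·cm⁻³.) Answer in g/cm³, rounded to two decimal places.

2.15

Δg_obs = 980679.59 − 980969.06 = -289.47 mGal over Δh = 1862.2 − 536.9 = 1325.3 m
Equal Bouguer anomalies ⇒ Δg_obs + (0.3086 − 0.04193ρ)·Δh = 0
0.3086 − 0.04193ρ = −Δg_obs/Δh = 0.21842
ρ = (0.3086 − 0.21842) / 0.04193 = 2.15 g/cm³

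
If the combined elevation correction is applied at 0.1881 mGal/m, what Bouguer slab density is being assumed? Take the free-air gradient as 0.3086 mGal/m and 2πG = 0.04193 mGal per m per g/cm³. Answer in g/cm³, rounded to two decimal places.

2.87

0.1881 = 0.3086 − 0.04193 × ρ
ρ = (0.3086 − 0.1881) / 0.04193 = 2.87 g/cm³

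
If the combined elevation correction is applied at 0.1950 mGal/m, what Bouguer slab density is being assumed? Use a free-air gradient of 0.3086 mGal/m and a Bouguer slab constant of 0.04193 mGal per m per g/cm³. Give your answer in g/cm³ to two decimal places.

2.71

0.1950 = 0.3086 − 0.04193 × ρ
ρ = (0.3086 − 0.1950) / 0.04193 = 2.71 g/cm³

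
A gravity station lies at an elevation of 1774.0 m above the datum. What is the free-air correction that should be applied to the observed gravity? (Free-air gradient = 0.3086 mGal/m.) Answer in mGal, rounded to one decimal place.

547.5

Free-air correction = 0.3086 × 1774.0 = 547.5 mGal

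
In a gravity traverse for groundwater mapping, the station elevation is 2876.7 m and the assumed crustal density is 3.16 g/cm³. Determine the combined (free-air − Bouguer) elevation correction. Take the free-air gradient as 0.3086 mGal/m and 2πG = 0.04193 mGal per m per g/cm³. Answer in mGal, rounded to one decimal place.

506.6

Combined gradient = 0.3086 − 0.04193 × 3.16 = 0.1761012 mGal/m
Combined elevation correction = 0.1761012 × 2876.7 = 506.6 mGal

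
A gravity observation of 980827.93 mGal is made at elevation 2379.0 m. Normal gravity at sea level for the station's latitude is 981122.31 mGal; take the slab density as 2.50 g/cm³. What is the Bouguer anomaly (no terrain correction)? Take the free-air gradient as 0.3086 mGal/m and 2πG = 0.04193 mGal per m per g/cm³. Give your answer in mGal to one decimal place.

Free-air correction = 0.3086 × 2379.0 = 734.16 mGal
Free-air anomaly = 980827.93 − 981122.31 + (734.16) = 439.78 mGal
Bouguer slab correction = 0.04193 × 2.50 × 2379.0 = 249.38 mGal
Simple Bouguer anomaly = 439.78 − (249.38) = 190.40 mGal

190.4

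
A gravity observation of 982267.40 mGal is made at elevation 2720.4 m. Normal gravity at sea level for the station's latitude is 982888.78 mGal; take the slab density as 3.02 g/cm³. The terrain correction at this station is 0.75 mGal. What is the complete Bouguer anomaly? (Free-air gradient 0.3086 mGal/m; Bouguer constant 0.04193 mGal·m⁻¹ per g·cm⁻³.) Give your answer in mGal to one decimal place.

-125.6

Free-air correction = 0.3086 × 2720.4 = 839.52 mGal
Free-air anomaly = 982267.40 − 982888.78 + (839.52) = 218.14 mGal
Bouguer slab correction = 0.04193 × 3.02 × 2720.4 = 344.48 mGal
Simple Bouguer anomaly = 218.14 − (344.48) = -126.34 mGal
Complete Bouguer anomaly = -126.34 + 0.75 = -125.59 mGal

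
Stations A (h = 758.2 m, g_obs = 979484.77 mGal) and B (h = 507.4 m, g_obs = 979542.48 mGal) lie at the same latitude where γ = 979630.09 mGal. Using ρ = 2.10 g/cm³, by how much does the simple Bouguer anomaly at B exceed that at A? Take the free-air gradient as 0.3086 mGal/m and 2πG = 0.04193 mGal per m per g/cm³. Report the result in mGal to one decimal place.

Δg_SB(A) = 979484.77 − 979630.09 + 0.3086×758.2 − 0.04193×2.10×758.2 = 21.90 mGal
Δg_SB(B) = 979542.48 − 979630.09 + 0.3086×507.4 − 0.04193×2.10×507.4 = 24.30 mGal
Difference = 24.30 − (21.90) = 2.40 mGal

2.4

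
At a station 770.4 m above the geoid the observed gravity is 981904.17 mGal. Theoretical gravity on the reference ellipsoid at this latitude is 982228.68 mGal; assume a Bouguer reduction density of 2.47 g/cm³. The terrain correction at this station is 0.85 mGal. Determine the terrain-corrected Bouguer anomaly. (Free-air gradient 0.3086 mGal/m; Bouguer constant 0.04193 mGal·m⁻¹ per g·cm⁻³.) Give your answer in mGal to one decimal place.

-165.7

Free-air correction = 0.3086 × 770.4 = 237.75 mGal
Free-air anomaly = 981904.17 − 982228.68 + (237.75) = -86.76 mGal
Bouguer slab correction = 0.04193 × 2.47 × 770.4 = 79.79 mGal
Simple Bouguer anomaly = -86.76 − (79.79) = -166.55 mGal
Complete Bouguer anomaly = -166.55 + 0.85 = -165.70 mGal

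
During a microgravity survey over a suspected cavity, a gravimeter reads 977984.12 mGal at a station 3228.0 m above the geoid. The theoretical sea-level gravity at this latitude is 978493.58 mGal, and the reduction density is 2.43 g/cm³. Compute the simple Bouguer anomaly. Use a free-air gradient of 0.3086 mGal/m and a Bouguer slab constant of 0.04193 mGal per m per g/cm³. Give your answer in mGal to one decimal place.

Free-air correction = 0.3086 × 3228.0 = 996.16 mGal
Free-air anomaly = 977984.12 − 978493.58 + (996.16) = 486.70 mGal
Bouguer slab correction = 0.04193 × 2.43 × 3228.0 = 328.90 mGal
Simple Bouguer anomaly = 486.70 − (328.90) = 157.80 mGal

157.8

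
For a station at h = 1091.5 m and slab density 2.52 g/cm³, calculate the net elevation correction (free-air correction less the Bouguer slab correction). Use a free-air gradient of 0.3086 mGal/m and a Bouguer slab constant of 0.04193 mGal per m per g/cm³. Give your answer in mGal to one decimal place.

221.5

Combined gradient = 0.3086 − 0.04193 × 2.52 = 0.2029364 mGal/m
Combined elevation correction = 0.2029364 × 1091.5 = 221.5 mGal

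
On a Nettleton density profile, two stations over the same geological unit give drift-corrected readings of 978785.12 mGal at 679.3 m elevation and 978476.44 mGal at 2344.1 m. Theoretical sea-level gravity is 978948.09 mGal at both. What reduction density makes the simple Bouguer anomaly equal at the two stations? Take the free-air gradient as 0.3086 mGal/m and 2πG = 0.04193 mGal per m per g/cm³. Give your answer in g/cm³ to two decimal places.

2.94

Δg_obs = 978476.44 − 978785.12 = -308.68 mGal over Δh = 2344.1 − 679.3 = 1664.8 m
Equal Bouguer anomalies ⇒ Δg_obs + (0.3086 − 0.04193ρ)·Δh = 0
0.3086 − 0.04193ρ = −Δg_obs/Δh = 0.18542
ρ = (0.3086 − 0.18542) / 0.04193 = 2.94 g/cm³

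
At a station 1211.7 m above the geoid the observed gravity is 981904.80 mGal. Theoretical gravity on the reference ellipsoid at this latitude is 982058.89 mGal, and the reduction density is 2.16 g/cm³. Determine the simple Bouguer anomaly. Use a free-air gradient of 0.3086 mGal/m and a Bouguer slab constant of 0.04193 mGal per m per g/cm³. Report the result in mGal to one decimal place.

110.1

Free-air correction = 0.3086 × 1211.7 = 373.93 mGal
Free-air anomaly = 981904.80 − 982058.89 + (373.93) = 219.84 mGal
Bouguer slab correction = 0.04193 × 2.16 × 1211.7 = 109.74 mGal
Simple Bouguer anomaly = 219.84 − (109.74) = 110.10 mGal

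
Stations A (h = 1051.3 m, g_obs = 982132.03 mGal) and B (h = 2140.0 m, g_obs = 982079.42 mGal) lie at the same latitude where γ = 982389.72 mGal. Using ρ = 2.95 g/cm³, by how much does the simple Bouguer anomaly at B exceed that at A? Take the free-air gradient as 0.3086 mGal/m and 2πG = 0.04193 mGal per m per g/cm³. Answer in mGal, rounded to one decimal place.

148.7

Δg_SB(A) = 982132.03 − 982389.72 + 0.3086×1051.3 − 0.04193×2.95×1051.3 = -63.30 mGal
Δg_SB(B) = 982079.42 − 982389.72 + 0.3086×2140.0 − 0.04193×2.95×2140.0 = 85.40 mGal
Difference = 85.40 − (-63.30) = 148.70 mGal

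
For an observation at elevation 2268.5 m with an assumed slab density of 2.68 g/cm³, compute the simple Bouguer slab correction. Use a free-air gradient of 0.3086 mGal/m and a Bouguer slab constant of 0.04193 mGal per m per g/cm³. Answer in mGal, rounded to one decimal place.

254.9

Bouguer slab correction = 0.04193 × 2.68 × 2268.5 = 254.9 mGal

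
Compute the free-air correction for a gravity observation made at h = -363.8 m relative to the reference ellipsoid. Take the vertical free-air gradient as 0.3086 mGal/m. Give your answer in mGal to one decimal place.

-112.3

Free-air correction = 0.3086 × -363.8 = -112.3 mGal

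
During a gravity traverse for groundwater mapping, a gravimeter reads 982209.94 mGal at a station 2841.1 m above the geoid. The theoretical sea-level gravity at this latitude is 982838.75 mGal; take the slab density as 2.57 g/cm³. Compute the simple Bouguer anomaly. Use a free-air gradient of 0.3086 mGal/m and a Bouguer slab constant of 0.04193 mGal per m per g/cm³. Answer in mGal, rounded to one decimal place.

-58.2

Free-air correction = 0.3086 × 2841.1 = 876.76 mGal
Free-air anomaly = 982209.94 − 982838.75 + (876.76) = 247.95 mGal
Bouguer slab correction = 0.04193 × 2.57 × 2841.1 = 306.16 mGal
Simple Bouguer anomaly = 247.95 − (306.16) = -58.21 mGal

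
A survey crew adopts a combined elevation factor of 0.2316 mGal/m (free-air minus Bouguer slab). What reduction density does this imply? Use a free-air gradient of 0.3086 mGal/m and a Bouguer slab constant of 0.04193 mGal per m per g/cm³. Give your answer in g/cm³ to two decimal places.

0.2316 = 0.3086 − 0.04193 × ρ
ρ = (0.3086 − 0.2316) / 0.04193 = 1.84 g/cm³

1.84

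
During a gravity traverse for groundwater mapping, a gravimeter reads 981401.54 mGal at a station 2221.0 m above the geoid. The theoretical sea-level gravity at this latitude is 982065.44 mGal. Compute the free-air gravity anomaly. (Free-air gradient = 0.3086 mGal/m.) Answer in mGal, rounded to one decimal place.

21.5

Free-air correction = 0.3086 × 2221.0 = 685.40 mGal
Free-air anomaly = 981401.54 − 982065.44 + (685.40) = 21.50 mGal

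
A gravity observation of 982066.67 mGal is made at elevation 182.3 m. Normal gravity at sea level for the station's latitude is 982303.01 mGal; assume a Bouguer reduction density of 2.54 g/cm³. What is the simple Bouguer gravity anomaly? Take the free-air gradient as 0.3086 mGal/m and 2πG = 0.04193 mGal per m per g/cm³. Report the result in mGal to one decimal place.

Free-air correction = 0.3086 × 182.3 = 56.26 mGal
Free-air anomaly = 982066.67 − 982303.01 + (56.26) = -180.08 mGal
Bouguer slab correction = 0.04193 × 2.54 × 182.3 = 19.42 mGal
Simple Bouguer anomaly = -180.08 − (19.42) = -199.50 mGal

-199.5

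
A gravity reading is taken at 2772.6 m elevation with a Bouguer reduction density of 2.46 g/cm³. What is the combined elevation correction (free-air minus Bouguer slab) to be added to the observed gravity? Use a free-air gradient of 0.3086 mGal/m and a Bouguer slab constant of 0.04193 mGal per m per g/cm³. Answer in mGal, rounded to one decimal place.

569.6

Combined gradient = 0.3086 − 0.04193 × 2.46 = 0.2054522 mGal/m
Combined elevation correction = 0.2054522 × 2772.6 = 569.6 mGal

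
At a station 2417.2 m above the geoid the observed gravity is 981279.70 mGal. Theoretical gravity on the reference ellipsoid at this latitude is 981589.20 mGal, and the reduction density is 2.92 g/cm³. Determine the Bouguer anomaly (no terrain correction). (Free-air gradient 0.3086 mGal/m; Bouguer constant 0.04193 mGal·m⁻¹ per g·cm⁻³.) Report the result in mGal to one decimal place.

Free-air correction = 0.3086 × 2417.2 = 745.95 mGal
Free-air anomaly = 981279.70 − 981589.20 + (745.95) = 436.45 mGal
Bouguer slab correction = 0.04193 × 2.92 × 2417.2 = 295.95 mGal
Simple Bouguer anomaly = 436.45 − (295.95) = 140.50 mGal

140.5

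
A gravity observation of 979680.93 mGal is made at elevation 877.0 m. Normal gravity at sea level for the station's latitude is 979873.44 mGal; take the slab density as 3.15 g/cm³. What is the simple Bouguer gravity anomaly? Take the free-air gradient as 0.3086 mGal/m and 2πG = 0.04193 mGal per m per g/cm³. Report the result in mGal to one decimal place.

Free-air correction = 0.3086 × 877.0 = 270.64 mGal
Free-air anomaly = 979680.93 − 979873.44 + (270.64) = 78.13 mGal
Bouguer slab correction = 0.04193 × 3.15 × 877.0 = 115.83 mGal
Simple Bouguer anomaly = 78.13 − (115.83) = -37.70 mGal

-37.7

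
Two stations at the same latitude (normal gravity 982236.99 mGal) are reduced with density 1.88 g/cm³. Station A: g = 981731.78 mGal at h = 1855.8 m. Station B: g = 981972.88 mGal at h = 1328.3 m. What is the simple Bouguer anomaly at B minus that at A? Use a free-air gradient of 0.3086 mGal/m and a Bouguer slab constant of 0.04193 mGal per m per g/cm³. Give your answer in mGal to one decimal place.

119.9

Δg_SB(A) = 981731.78 − 982236.99 + 0.3086×1855.8 − 0.04193×1.88×1855.8 = -78.80 mGal
Δg_SB(B) = 981972.88 − 982236.99 + 0.3086×1328.3 − 0.04193×1.88×1328.3 = 41.10 mGal
Difference = 41.10 − (-78.80) = 119.90 mGal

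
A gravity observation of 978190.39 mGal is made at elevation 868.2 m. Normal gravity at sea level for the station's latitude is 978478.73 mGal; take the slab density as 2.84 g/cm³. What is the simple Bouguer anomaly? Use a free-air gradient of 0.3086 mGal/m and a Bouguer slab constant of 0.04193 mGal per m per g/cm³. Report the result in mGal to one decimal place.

-123.8

Free-air correction = 0.3086 × 868.2 = 267.93 mGal
Free-air anomaly = 978190.39 − 978478.73 + (267.93) = -20.41 mGal
Bouguer slab correction = 0.04193 × 2.84 × 868.2 = 103.39 mGal
Simple Bouguer anomaly = -20.41 − (103.39) = -123.80 mGal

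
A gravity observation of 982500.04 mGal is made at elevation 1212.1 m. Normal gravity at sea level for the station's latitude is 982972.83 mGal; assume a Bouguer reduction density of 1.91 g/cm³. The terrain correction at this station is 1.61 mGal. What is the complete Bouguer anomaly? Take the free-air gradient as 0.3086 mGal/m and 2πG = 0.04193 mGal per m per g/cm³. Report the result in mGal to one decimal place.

-194.2

Free-air correction = 0.3086 × 1212.1 = 374.05 mGal
Free-air anomaly = 982500.04 − 982972.83 + (374.05) = -98.74 mGal
Bouguer slab correction = 0.04193 × 1.91 × 1212.1 = 97.07 mGal
Simple Bouguer anomaly = -98.74 − (97.07) = -195.81 mGal
Complete Bouguer anomaly = -195.81 + 1.61 = -194.20 mGal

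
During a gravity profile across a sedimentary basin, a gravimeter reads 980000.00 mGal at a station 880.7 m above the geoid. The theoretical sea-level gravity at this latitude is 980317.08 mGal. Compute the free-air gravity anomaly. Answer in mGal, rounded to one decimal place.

Free-air correction = 0.3086 × 880.7 = 271.78 mGal
Free-air anomaly = 980000.00 − 980317.08 + (271.78) = -45.30 mGal

-45.3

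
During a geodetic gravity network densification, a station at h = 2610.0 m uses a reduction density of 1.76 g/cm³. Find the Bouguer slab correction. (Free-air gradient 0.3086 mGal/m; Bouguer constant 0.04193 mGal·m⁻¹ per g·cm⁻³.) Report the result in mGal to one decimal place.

Bouguer slab correction = 0.04193 × 1.76 × 2610.0 = 192.6 mGal

192.6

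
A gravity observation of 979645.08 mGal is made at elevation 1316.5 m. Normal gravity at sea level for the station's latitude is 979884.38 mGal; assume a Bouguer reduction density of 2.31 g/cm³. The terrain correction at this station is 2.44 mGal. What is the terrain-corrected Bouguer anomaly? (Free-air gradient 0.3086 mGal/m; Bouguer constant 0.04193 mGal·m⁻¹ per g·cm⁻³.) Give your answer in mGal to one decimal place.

41.9

Free-air correction = 0.3086 × 1316.5 = 406.27 mGal
Free-air anomaly = 979645.08 − 979884.38 + (406.27) = 166.97 mGal
Bouguer slab correction = 0.04193 × 2.31 × 1316.5 = 127.51 mGal
Simple Bouguer anomaly = 166.97 − (127.51) = 39.46 mGal
Complete Bouguer anomaly = 39.46 + 2.44 = 41.90 mGal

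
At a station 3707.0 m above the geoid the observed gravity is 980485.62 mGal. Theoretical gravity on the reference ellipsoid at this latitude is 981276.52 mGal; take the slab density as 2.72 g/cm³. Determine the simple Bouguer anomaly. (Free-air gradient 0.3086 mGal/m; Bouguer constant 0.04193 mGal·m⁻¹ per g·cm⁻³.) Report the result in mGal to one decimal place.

-69.7

Free-air correction = 0.3086 × 3707.0 = 1143.98 mGal
Free-air anomaly = 980485.62 − 981276.52 + (1143.98) = 353.08 mGal
Bouguer slab correction = 0.04193 × 2.72 × 3707.0 = 422.78 mGal
Simple Bouguer anomaly = 353.08 − (422.78) = -69.70 mGal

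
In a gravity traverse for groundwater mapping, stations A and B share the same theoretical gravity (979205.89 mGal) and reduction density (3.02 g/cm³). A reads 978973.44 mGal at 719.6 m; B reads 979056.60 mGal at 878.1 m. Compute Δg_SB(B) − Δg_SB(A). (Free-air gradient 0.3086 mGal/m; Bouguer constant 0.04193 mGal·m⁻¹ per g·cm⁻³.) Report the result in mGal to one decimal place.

Δg_SB(A) = 978973.44 − 979205.89 + 0.3086×719.6 − 0.04193×3.02×719.6 = -101.50 mGal
Δg_SB(B) = 979056.60 − 979205.89 + 0.3086×878.1 − 0.04193×3.02×878.1 = 10.50 mGal
Difference = 10.50 − (-101.50) = 112.00 mGal

112.0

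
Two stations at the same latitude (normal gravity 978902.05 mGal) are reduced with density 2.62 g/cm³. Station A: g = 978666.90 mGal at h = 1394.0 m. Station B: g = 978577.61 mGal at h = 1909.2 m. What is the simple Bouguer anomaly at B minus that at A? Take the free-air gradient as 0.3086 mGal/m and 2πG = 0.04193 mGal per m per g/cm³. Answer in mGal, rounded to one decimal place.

13.1

Δg_SB(A) = 978666.90 − 978902.05 + 0.3086×1394.0 − 0.04193×2.62×1394.0 = 41.90 mGal
Δg_SB(B) = 978577.61 − 978902.05 + 0.3086×1909.2 − 0.04193×2.62×1909.2 = 55.00 mGal
Difference = 55.00 − (41.90) = 13.10 mGal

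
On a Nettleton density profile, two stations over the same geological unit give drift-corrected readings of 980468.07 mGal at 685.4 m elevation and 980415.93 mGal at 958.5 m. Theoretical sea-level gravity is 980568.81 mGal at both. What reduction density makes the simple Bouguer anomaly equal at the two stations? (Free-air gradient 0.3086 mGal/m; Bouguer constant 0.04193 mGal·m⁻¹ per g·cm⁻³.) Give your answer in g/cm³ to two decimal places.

Δg_obs = 980415.93 − 980468.07 = -52.14 mGal over Δh = 958.5 − 685.4 = 273.1 m
Equal Bouguer anomalies ⇒ Δg_obs + (0.3086 − 0.04193ρ)·Δh = 0
0.3086 − 0.04193ρ = −Δg_obs/Δh = 0.19092
ρ = (0.3086 − 0.19092) / 0.04193 = 2.81 g/cm³

2.81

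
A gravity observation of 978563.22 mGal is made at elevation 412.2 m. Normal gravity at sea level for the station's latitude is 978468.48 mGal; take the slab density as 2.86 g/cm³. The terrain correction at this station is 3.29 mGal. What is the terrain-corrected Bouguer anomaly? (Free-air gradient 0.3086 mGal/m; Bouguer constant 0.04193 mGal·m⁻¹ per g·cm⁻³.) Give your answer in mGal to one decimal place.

175.8

Free-air correction = 0.3086 × 412.2 = 127.20 mGal
Free-air anomaly = 978563.22 − 978468.48 + (127.20) = 221.94 mGal
Bouguer slab correction = 0.04193 × 2.86 × 412.2 = 49.43 mGal
Simple Bouguer anomaly = 221.94 − (49.43) = 172.51 mGal
Complete Bouguer anomaly = 172.51 + 3.29 = 175.80 mGal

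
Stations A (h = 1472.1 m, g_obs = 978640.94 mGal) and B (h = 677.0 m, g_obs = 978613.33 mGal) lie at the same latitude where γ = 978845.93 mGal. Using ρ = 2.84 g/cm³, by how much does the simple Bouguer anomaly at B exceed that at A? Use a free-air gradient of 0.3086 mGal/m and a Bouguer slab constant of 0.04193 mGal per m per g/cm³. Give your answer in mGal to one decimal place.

Δg_SB(A) = 978640.94 − 978845.93 + 0.3086×1472.1 − 0.04193×2.84×1472.1 = 74.00 mGal
Δg_SB(B) = 978613.33 − 978845.93 + 0.3086×677.0 − 0.04193×2.84×677.0 = -104.30 mGal
Difference = -104.30 − (74.00) = -178.30 mGal

-178.3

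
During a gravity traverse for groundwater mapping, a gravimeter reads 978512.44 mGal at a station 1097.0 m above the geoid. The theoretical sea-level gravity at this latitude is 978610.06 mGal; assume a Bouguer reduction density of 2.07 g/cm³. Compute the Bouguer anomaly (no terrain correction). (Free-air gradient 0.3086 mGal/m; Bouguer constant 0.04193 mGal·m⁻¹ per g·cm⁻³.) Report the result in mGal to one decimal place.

Free-air correction = 0.3086 × 1097.0 = 338.53 mGal
Free-air anomaly = 978512.44 − 978610.06 + (338.53) = 240.91 mGal
Bouguer slab correction = 0.04193 × 2.07 × 1097.0 = 95.21 mGal
Simple Bouguer anomaly = 240.91 − (95.21) = 145.70 mGal

145.7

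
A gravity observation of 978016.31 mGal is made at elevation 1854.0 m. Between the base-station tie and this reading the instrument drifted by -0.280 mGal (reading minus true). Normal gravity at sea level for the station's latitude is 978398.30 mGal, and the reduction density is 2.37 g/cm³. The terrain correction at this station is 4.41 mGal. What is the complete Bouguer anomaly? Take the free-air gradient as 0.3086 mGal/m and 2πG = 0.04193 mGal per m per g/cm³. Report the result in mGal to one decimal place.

10.6

Drift-corrected reading = 978016.31 − (-0.280) = 978016.590 mGal
Free-air correction = 0.3086 × 1854.0 = 572.14 mGal
Free-air anomaly = 978016.590 − 978398.30 + (572.14) = 190.430 mGal
Bouguer slab correction = 0.04193 × 2.37 × 1854.0 = 184.24 mGal
Simple Bouguer anomaly = 190.430 − (184.24) = 6.190 mGal
Complete Bouguer anomaly = 6.190 + 4.41 = 10.600 mGal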